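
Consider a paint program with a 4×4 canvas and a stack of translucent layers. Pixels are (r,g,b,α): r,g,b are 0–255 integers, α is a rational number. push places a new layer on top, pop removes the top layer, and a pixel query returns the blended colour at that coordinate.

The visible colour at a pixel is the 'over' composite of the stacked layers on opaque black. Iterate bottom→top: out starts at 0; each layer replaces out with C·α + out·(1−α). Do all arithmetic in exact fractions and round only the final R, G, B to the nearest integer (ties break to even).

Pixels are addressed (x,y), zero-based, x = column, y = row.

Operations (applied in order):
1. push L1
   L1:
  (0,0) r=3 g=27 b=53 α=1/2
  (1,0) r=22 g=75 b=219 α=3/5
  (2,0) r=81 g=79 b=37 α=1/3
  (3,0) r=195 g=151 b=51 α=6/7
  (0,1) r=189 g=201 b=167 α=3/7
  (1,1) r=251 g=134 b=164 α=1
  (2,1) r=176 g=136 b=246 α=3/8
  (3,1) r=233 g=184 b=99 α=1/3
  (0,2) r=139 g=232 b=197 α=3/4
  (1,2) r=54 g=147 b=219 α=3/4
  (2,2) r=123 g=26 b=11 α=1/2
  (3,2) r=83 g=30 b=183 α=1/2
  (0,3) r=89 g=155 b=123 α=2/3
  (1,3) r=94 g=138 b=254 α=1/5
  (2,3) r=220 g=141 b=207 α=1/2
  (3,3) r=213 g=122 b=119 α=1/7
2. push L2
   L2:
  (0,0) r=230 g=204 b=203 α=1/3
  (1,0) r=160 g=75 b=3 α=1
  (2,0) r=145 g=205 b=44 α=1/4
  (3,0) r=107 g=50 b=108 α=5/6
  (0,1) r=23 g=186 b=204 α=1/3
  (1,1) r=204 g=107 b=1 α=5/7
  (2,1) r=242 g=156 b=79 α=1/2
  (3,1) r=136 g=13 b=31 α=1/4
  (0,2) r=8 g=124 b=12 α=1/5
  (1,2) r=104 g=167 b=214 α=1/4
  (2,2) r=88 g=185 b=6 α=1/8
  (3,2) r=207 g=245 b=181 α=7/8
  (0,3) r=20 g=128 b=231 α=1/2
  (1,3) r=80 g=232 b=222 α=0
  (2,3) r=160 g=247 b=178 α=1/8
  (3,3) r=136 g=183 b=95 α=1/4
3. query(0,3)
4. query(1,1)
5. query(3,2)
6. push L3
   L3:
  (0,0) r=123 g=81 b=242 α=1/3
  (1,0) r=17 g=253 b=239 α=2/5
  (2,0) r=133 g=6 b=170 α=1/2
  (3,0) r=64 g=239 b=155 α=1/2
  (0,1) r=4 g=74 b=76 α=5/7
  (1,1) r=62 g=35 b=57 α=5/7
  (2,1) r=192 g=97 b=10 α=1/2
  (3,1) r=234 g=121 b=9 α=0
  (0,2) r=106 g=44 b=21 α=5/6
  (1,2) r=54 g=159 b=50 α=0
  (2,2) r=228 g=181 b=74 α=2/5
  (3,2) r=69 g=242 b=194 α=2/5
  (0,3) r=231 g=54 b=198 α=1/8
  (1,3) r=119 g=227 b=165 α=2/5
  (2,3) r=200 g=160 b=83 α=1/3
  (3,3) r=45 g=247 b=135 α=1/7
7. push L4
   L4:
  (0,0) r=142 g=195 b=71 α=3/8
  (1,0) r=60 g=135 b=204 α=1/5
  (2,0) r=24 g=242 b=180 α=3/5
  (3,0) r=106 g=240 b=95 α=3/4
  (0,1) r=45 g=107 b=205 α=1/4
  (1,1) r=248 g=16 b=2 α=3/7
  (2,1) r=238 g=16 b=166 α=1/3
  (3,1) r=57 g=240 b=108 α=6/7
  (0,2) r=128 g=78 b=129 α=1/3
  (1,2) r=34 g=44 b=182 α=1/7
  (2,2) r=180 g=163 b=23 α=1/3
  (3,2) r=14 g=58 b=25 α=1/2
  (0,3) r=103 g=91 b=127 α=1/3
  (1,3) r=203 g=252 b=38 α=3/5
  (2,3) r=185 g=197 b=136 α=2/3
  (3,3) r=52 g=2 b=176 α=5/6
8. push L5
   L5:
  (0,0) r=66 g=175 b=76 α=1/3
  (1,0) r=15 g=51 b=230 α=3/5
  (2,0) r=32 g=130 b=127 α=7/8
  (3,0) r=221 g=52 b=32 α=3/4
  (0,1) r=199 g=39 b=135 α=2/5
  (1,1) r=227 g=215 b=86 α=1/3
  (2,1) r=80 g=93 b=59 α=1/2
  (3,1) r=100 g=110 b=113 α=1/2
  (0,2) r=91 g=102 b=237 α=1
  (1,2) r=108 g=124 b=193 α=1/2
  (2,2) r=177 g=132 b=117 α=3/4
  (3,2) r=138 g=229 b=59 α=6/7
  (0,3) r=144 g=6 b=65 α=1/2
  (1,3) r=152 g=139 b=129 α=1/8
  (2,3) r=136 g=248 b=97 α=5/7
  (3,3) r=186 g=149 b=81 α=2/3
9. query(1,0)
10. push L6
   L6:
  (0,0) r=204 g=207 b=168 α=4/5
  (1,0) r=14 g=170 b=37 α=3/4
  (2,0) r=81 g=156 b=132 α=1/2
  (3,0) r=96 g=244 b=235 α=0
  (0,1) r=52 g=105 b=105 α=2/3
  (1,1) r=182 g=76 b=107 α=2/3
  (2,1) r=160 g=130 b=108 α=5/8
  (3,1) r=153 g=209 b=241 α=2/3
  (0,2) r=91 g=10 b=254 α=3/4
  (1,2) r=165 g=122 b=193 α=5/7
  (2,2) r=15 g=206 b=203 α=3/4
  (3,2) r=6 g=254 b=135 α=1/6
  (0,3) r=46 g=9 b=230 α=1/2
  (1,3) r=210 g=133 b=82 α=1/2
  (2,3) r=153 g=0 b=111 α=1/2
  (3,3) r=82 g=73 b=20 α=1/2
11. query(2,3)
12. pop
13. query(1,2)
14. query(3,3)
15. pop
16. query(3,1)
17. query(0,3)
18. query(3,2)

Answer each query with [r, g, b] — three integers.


(0,3) stack=L1,L2; from [0,0,0]:
after L1 α=2/3: [178/3, 310/3, 82]
after L2 α=1/2: [119/3, 347/3, 313/2]
→ [40, 116, 156]

query (1,1) [L1,L2] — begin 0,0,0
L1 α=1: [251, 134, 164]
L2 α=5/7: [1522/7, 803/7, 333/7]
→ [217, 115, 48]

query (3,2) [L1,L2] — begin 0,0,0
L1 α=1/2: [83/2, 15, 183/2]
L2 α=7/8: [2981/16, 865/4, 2717/16]
= [186, 216, 170]

at x=1,y=0 over L1,L2,L3,L4,L5:
after L1 α=3/5: [66/5, 45, 657/5]
after L2 α=1: [160, 75, 3]
after L3 α=2/5: [514/5, 731/5, 487/5]
after L4 α=1/5: [2356/25, 3599/25, 2968/25]
after L5 α=3/5: [5837/125, 11023/125, 23186/125]
rounded: [47, 88, 185]

at x=2,y=3 over L1,L2,L3,L4,L5,L6:
after L1 α=1/2: [110, 141/2, 207/2]
after L2 α=1/8: [465/4, 1481/16, 1805/16]
after L3 α=1/3: [865/6, 2761/24, 823/8]
after L4 α=2/3: [3085/18, 12217/72, 2999/24]
after L5 α=5/7: [1315/9, 56857/252, 8819/84]
after L6 α=1/2: [1346/9, 56857/504, 18143/168]
→ [150, 113, 108]

at x=1,y=2 over L1,L2,L3,L4,L5:
L1 α=3/4: [81/2, 441/4, 657/4]
L2 α=1/4: [451/8, 1991/16, 2827/16]
L3 α=0: [451/8, 1991/16, 2827/16]
L4 α=1/7: [1489/28, 6325/56, 9937/56]
L5 α=1/2: [4513/56, 13269/112, 20745/112]
= [81, 118, 185]

(3,3) stack=L1,L2,L3,L4,L5; from [0,0,0]:
after L1 α=1/7: [213/7, 122/7, 17]
after L2 α=1/4: [1591/28, 1647/28, 73/2]
after L3 α=1/7: [5403/98, 8399/98, 354/7]
after L4 α=5/6: [30883/588, 9379/588, 3257/21]
after L5 α=2/3: [249619/1764, 184603/1764, 6659/63]
rounded: [142, 105, 106]

at x=3,y=1 over L1,L2,L3,L4:
+L1 (α=1/3) → [233/3, 184/3, 33]
+L2 (α=1/4) → [369/4, 197/4, 65/2]
+L3 (α=0) → [369/4, 197/4, 65/2]
+L4 (α=6/7) → [1737/28, 851/4, 1361/14]
rounded: [62, 213, 97]

query (0,3) [L1,L2,L3,L4] — begin 0,0,0
L1 α=2/3: [178/3, 310/3, 82]
L2 α=1/2: [119/3, 347/3, 313/2]
L3 α=1/8: [763/12, 2591/24, 2587/16]
L4 α=1/3: [1381/18, 3683/36, 1201/8]
→ [77, 102, 150]

at x=3,y=2 over L1,L2,L3,L4:
L1 α=1/2: [83/2, 15, 183/2]
L2 α=7/8: [2981/16, 865/4, 2717/16]
L3 α=2/5: [11151/80, 4531/20, 14359/80]
L4 α=1/2: [12271/160, 5691/40, 16359/160]
→ [77, 142, 102]


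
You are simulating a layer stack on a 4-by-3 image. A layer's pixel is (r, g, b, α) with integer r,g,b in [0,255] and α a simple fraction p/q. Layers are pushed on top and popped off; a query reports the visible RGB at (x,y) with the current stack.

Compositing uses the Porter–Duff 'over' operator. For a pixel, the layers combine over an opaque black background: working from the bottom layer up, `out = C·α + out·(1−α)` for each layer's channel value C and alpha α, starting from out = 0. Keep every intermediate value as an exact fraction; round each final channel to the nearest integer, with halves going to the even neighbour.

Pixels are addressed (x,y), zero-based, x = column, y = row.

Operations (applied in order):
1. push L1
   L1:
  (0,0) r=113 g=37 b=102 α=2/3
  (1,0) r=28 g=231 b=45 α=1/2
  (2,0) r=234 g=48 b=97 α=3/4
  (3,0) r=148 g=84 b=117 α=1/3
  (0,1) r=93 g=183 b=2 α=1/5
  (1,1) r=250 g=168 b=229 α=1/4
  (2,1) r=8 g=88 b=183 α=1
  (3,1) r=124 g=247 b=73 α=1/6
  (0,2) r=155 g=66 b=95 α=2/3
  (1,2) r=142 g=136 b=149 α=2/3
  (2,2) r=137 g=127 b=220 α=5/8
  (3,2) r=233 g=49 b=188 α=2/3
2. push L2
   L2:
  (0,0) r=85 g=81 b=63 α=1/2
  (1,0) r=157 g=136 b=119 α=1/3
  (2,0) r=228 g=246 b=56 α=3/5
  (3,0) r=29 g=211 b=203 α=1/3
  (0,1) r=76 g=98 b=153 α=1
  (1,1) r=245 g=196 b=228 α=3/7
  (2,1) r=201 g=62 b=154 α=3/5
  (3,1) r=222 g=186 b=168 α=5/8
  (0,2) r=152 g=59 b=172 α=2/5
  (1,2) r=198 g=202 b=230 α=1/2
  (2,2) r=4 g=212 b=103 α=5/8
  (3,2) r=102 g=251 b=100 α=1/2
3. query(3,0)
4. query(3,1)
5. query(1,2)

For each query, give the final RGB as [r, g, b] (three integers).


query (3,0) [L1,L2] — begin 0,0,0
L1 α=1/3: [148/3, 28, 39]
L2 α=1/3: [383/9, 89, 281/3]
→ [43, 89, 94]

(3,1) stack=L1,L2; from [0,0,0]:
after L1 α=1/6: [62/3, 247/6, 73/6]
after L2 α=5/8: [293/2, 2107/16, 1753/16]
= [146, 132, 110]

(1,2) stack=L1,L2; from [0,0,0]:
L1 α=2/3: [284/3, 272/3, 298/3]
L2 α=1/2: [439/3, 439/3, 494/3]
→ [146, 146, 165]


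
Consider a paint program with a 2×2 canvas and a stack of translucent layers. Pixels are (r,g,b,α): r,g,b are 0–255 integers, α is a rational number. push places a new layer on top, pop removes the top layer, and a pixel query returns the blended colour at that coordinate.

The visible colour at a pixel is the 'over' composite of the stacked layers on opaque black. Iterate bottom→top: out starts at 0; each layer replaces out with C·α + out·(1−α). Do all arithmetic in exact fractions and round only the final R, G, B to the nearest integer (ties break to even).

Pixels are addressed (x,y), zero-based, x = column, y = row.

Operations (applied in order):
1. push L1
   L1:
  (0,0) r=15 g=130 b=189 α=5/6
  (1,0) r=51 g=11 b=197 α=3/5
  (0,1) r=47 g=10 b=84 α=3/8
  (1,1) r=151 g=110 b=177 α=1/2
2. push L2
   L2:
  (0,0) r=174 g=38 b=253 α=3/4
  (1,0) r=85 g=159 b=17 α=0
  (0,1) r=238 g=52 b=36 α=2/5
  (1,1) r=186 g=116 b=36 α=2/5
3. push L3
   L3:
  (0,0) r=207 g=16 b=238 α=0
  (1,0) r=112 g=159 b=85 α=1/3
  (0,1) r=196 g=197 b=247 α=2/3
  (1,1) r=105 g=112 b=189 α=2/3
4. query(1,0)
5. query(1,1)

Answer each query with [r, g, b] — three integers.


(1,0) stack=L1,L2,L3; from [0,0,0]:
L1 α=3/5: [153/5, 33/5, 591/5]
L2 α=0: [153/5, 33/5, 591/5]
L3 α=1/3: [866/15, 287/5, 1607/15]
→ [58, 57, 107]

(1,1) stack=L1,L2,L3; from [0,0,0]:
+L1 (α=1/2) → [151/2, 55, 177/2]
+L2 (α=2/5) → [1197/10, 397/5, 135/2]
+L3 (α=2/3) → [1099/10, 1517/15, 297/2]
→ [110, 101, 148]


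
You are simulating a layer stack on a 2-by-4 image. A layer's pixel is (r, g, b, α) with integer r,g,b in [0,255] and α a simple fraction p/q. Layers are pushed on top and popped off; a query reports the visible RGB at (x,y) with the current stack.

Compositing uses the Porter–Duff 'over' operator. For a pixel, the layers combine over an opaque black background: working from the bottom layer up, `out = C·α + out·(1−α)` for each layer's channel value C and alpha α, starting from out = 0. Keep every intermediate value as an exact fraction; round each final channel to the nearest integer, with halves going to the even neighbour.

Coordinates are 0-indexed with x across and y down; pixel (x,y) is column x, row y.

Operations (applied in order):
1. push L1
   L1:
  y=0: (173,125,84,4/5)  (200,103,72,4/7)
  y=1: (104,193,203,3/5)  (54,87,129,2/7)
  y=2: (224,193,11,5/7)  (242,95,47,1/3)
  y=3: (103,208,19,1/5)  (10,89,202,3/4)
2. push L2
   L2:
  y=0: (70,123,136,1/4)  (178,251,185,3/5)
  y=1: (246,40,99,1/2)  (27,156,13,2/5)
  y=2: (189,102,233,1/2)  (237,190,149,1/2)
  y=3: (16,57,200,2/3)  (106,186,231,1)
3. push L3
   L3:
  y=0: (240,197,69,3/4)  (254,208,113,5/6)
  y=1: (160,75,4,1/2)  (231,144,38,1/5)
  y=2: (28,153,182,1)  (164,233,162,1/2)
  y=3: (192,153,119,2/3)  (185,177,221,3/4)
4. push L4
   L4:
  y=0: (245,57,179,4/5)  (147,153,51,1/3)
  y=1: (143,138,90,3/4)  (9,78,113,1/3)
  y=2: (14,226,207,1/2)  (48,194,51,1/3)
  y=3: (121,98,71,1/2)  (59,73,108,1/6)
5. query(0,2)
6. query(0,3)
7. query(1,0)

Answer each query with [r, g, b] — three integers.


(0,2) stack=L1,L2,L3,L4; from [0,0,0]:
+L1 (α=5/7) → [160, 965/7, 55/7]
+L2 (α=1/2) → [349/2, 1679/14, 843/7]
+L3 (α=1) → [28, 153, 182]
+L4 (α=1/2) → [21, 379/2, 389/2]
→ [21, 190, 194]

at x=0,y=3 over L1,L2,L3,L4:
+L1 (α=1/5) → [103/5, 208/5, 19/5]
+L2 (α=2/3) → [263/15, 778/15, 673/5]
+L3 (α=2/3) → [6023/45, 5368/45, 621/5]
+L4 (α=1/2) → [5734/45, 4889/45, 488/5]
rounded: [127, 109, 98]

at x=1,y=0 over L1,L2,L3,L4:
after L1 α=4/7: [800/7, 412/7, 288/7]
after L2 α=3/5: [5338/35, 1219/7, 4461/35]
after L3 α=5/6: [8298/35, 2833/14, 12118/105]
after L4 α=1/3: [7247/35, 3904/21, 29591/315]
rounded: [207, 186, 94]


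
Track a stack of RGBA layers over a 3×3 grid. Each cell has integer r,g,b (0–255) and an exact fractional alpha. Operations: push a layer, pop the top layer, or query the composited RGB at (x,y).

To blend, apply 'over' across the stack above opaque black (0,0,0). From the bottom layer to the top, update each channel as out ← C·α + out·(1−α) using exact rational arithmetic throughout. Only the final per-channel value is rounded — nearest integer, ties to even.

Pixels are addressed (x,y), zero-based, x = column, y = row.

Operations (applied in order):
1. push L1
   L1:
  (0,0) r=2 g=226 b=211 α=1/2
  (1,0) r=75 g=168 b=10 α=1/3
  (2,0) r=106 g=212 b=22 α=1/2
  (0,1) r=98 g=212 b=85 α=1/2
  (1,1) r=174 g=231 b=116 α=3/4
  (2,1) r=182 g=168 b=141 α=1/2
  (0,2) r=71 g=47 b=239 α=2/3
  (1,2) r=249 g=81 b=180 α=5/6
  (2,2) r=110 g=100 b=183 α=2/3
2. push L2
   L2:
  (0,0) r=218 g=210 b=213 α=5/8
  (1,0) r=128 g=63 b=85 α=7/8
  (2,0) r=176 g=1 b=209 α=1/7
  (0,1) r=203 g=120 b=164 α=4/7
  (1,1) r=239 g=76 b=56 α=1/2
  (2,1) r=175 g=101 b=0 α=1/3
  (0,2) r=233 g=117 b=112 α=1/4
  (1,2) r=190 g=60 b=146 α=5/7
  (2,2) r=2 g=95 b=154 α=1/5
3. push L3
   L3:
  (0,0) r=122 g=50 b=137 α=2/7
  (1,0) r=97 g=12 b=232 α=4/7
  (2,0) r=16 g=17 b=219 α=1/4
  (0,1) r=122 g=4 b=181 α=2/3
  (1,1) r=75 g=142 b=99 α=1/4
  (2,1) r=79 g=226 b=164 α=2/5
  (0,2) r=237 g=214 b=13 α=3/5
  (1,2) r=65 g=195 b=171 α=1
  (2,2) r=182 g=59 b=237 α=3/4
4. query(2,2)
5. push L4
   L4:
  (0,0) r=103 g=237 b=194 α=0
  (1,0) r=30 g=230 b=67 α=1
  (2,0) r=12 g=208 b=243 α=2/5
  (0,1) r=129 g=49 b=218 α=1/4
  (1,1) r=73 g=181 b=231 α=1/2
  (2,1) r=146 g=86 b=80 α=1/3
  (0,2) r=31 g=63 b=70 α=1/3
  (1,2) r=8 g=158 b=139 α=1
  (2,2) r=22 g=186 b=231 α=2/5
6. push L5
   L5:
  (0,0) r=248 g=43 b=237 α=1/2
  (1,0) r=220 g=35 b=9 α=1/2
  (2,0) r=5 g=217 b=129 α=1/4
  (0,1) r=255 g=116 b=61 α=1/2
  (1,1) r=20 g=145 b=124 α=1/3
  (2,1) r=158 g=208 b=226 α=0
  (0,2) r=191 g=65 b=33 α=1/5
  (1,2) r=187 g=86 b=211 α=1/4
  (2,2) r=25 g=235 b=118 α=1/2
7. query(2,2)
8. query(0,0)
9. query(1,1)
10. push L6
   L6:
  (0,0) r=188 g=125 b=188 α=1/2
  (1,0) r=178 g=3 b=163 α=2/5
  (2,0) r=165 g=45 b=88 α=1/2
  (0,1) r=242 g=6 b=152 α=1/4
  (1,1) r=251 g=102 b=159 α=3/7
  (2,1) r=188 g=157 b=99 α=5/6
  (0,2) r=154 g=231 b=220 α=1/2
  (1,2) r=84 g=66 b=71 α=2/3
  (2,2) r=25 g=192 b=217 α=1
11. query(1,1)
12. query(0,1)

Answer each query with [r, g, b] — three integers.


at x=2,y=2 over L1,L2,L3:
+L1 (α=2/3) → [220/3, 200/3, 122]
+L2 (α=1/5) → [886/15, 217/3, 642/5]
+L3 (α=3/4) → [2269/15, 187/3, 4197/20]
= [151, 62, 210]

(2,2) stack=L1,L2,L3,L4,L5; from [0,0,0]:
L1 α=2/3: [220/3, 200/3, 122]
L2 α=1/5: [886/15, 217/3, 642/5]
L3 α=3/4: [2269/15, 187/3, 4197/20]
L4 α=2/5: [2489/25, 559/5, 21831/100]
L5 α=1/2: [1557/25, 867/5, 33631/200]
= [62, 173, 168]

at x=0,y=0 over L1,L2,L3,L4,L5:
after L1 α=1/2: [1, 113, 211/2]
after L2 α=5/8: [1093/8, 1389/8, 2763/16]
after L3 α=2/7: [7417/56, 7745/56, 18199/112]
after L4 α=0: [7417/56, 7745/56, 18199/112]
after L5 α=1/2: [21305/112, 10153/112, 44743/224]
→ [190, 91, 200]

(1,1) stack=L1,L2,L3,L4,L5; from [0,0,0]:
L1 α=3/4: [261/2, 693/4, 87]
L2 α=1/2: [739/4, 997/8, 143/2]
L3 α=1/4: [2517/16, 4127/32, 627/8]
L4 α=1/2: [3685/32, 9919/64, 2475/16]
L5 α=1/3: [1335/16, 4853/32, 3467/24]
rounded: [83, 152, 144]

(1,1) stack=L1,L2,L3,L4,L5,L6; from [0,0,0]:
after L1 α=3/4: [261/2, 693/4, 87]
after L2 α=1/2: [739/4, 997/8, 143/2]
after L3 α=1/4: [2517/16, 4127/32, 627/8]
after L4 α=1/2: [3685/32, 9919/64, 2475/16]
after L5 α=1/3: [1335/16, 4853/32, 3467/24]
after L6 α=3/7: [621/4, 1043/8, 6329/42]
= [155, 130, 151]

query (0,1) [L1,L2,L3,L4,L5,L6] — begin 0,0,0
L1 α=1/2: [49, 106, 85/2]
L2 α=4/7: [137, 114, 1567/14]
L3 α=2/3: [127, 122/3, 6635/42]
L4 α=1/4: [255/2, 171/4, 9687/56]
L5 α=1/2: [765/4, 635/8, 13103/112]
L6 α=1/4: [3263/16, 1953/32, 56333/448]
→ [204, 61, 126]


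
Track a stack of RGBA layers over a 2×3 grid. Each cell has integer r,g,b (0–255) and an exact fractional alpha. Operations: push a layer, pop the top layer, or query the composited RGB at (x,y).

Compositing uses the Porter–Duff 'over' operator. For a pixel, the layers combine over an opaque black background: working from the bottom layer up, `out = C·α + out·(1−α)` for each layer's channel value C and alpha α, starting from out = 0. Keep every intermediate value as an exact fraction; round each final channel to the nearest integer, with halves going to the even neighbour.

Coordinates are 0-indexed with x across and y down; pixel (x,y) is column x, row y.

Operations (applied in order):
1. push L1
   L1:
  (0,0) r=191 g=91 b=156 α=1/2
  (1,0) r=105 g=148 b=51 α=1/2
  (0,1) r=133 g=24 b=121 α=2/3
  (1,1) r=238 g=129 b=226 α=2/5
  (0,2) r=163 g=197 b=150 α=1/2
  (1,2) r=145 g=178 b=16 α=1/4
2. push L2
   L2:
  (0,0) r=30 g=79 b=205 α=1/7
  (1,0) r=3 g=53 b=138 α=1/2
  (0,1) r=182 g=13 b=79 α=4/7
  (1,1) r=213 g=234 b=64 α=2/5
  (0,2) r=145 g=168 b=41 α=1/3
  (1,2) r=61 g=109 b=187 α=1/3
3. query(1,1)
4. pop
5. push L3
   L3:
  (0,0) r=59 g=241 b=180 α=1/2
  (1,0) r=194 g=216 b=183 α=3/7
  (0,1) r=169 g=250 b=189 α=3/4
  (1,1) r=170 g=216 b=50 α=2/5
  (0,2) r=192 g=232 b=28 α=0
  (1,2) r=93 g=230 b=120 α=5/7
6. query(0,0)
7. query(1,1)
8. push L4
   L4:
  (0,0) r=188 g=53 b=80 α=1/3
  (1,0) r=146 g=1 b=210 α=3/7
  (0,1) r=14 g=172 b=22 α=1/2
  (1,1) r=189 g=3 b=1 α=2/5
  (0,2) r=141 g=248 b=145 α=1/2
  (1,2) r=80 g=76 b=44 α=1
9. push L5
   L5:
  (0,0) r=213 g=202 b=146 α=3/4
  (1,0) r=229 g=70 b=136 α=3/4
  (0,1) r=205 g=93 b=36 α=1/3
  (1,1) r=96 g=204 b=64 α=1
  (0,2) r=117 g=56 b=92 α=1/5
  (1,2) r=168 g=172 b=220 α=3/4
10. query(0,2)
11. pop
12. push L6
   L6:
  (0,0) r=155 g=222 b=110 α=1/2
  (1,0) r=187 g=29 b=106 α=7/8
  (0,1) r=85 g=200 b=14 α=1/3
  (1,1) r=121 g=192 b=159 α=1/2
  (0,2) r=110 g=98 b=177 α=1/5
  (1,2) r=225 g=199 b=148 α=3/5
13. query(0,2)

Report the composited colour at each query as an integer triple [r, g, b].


at x=1,y=1 over L1,L2:
+L1 (α=2/5) → [476/5, 258/5, 452/5]
+L2 (α=2/5) → [3558/25, 3114/25, 1996/25]
rounded: [142, 125, 80]

at x=0,y=0 over L1,L3:
L1 α=1/2: [191/2, 91/2, 78]
L3 α=1/2: [309/4, 573/4, 129]
rounded: [77, 143, 129]

(1,1) stack=L1,L3; from [0,0,0]:
+L1 (α=2/5) → [476/5, 258/5, 452/5]
+L3 (α=2/5) → [3128/25, 2934/25, 1856/25]
= [125, 117, 74]

at x=0,y=2 over L1,L3,L4,L5:
L1 α=1/2: [163/2, 197/2, 75]
L3 α=0: [163/2, 197/2, 75]
L4 α=1/2: [445/4, 693/4, 110]
L5 α=1/5: [562/5, 749/5, 532/5]
rounded: [112, 150, 106]

(0,2) stack=L1,L3,L4,L6; from [0,0,0]:
+L1 (α=1/2) → [163/2, 197/2, 75]
+L3 (α=0) → [163/2, 197/2, 75]
+L4 (α=1/2) → [445/4, 693/4, 110]
+L6 (α=1/5) → [111, 791/5, 617/5]
= [111, 158, 123]


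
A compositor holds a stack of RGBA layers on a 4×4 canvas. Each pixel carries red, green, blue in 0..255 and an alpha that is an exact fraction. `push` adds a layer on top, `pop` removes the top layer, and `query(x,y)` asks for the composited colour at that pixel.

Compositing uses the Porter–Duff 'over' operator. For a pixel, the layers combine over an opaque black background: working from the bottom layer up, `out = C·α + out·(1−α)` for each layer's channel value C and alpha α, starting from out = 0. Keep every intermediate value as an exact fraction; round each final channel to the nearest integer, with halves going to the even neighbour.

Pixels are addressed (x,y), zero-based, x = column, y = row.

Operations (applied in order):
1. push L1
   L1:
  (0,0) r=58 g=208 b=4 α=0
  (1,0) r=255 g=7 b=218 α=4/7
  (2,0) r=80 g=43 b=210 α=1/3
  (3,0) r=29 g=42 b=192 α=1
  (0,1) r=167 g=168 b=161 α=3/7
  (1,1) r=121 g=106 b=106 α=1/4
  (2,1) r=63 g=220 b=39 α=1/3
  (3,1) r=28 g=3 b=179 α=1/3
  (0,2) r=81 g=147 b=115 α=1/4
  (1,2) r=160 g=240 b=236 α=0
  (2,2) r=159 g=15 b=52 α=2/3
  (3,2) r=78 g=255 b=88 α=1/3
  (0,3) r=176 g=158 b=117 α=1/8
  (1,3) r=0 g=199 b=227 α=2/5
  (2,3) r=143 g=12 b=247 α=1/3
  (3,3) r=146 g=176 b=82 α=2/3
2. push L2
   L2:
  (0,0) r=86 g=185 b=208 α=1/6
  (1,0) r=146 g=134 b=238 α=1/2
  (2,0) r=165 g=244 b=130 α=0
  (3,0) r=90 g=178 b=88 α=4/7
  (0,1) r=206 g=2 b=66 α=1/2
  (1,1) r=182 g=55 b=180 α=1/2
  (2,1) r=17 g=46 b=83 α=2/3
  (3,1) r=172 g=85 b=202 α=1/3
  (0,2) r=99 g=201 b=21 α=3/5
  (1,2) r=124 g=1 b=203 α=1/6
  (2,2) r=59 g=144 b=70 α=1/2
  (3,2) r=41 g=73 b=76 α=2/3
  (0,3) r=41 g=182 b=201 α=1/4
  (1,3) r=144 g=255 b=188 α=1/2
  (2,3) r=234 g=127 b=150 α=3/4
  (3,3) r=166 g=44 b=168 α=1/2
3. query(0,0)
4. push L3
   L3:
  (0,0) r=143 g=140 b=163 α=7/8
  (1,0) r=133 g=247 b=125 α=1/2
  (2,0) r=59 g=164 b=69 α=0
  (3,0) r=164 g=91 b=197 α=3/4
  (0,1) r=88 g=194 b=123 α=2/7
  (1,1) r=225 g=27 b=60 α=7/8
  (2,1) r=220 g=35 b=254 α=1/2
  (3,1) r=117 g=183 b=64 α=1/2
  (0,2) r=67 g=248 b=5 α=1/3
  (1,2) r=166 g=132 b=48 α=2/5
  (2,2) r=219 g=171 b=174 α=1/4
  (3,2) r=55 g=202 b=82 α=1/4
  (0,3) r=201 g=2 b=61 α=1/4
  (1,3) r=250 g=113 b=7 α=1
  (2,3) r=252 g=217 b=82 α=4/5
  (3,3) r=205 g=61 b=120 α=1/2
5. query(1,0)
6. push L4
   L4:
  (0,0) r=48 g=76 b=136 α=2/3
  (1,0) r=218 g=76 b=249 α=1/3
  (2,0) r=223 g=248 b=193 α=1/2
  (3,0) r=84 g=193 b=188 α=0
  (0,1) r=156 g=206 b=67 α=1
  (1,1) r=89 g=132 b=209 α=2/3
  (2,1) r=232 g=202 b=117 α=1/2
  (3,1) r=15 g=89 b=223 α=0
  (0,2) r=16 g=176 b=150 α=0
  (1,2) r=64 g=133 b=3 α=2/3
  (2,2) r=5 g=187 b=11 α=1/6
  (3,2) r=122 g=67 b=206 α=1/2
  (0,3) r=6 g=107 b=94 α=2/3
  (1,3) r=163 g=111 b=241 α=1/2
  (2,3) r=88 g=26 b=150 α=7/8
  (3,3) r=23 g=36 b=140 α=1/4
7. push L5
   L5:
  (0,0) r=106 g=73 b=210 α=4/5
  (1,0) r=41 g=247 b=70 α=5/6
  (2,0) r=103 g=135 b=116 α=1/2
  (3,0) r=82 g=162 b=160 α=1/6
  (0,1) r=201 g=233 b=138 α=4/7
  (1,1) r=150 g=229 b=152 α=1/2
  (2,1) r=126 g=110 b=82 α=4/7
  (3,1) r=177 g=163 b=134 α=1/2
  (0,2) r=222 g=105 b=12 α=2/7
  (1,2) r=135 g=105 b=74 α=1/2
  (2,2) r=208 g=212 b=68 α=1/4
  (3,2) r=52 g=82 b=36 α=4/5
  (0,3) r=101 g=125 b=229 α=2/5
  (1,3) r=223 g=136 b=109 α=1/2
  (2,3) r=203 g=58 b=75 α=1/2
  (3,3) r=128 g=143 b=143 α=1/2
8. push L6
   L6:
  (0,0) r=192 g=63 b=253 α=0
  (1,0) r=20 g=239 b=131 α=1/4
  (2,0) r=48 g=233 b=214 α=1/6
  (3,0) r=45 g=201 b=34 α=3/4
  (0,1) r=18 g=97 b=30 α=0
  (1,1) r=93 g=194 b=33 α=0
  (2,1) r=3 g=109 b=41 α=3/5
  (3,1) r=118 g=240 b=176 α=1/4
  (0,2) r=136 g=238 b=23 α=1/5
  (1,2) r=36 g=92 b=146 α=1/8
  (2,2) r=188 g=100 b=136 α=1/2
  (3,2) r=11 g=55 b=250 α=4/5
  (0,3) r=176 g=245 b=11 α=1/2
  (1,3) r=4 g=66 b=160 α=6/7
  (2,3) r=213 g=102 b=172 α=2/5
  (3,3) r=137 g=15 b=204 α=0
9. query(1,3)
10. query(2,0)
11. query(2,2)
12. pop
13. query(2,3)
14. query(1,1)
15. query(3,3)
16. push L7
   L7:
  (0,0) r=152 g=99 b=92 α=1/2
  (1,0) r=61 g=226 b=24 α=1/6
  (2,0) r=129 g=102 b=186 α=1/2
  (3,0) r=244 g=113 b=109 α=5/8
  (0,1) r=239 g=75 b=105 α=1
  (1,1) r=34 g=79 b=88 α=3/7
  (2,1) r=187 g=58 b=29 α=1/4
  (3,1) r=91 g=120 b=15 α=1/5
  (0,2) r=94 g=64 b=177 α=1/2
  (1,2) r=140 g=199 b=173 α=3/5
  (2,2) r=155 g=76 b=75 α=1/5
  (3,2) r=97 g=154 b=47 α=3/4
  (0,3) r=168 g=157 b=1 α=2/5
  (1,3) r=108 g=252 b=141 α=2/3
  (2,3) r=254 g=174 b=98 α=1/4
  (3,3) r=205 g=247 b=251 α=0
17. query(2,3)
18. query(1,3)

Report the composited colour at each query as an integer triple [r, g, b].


query (0,0) [L1,L2] — begin 0,0,0
L1 α=0: [0, 0, 0]
L2 α=1/6: [43/3, 185/6, 104/3]
= [14, 31, 35]

(1,0) stack=L1,L2,L3; from [0,0,0]:
after L1 α=4/7: [1020/7, 4, 872/7]
after L2 α=1/2: [1021/7, 69, 1269/7]
after L3 α=1/2: [976/7, 158, 1072/7]
rounded: [139, 158, 153]

at x=1,y=3 over L1,L2,L3,L4,L5,L6:
+L1 (α=2/5) → [0, 398/5, 454/5]
+L2 (α=1/2) → [72, 1673/10, 697/5]
+L3 (α=1) → [250, 113, 7]
+L4 (α=1/2) → [413/2, 112, 124]
+L5 (α=1/2) → [859/4, 124, 233/2]
+L6 (α=6/7) → [955/28, 520/7, 2153/14]
= [34, 74, 154]

query (2,0) [L1,L2,L3,L4,L5,L6] — begin 0,0,0
+L1 (α=1/3) → [80/3, 43/3, 70]
+L2 (α=0) → [80/3, 43/3, 70]
+L3 (α=0) → [80/3, 43/3, 70]
+L4 (α=1/2) → [749/6, 787/6, 263/2]
+L5 (α=1/2) → [1367/12, 1597/12, 495/4]
+L6 (α=1/6) → [7411/72, 10781/72, 3331/24]
rounded: [103, 150, 139]

at x=2,y=2 over L1,L2,L3,L4,L5,L6:
+L1 (α=2/3) → [106, 10, 104/3]
+L2 (α=1/2) → [165/2, 77, 157/3]
+L3 (α=1/4) → [933/8, 201/2, 331/4]
+L4 (α=1/6) → [4705/48, 1379/12, 1699/24]
+L5 (α=1/4) → [8033/64, 2227/16, 2243/32]
+L6 (α=1/2) → [20065/128, 3827/32, 6595/64]
= [157, 120, 103]

query (2,3) [L1,L2,L3,L4,L5] — begin 0,0,0
+L1 (α=1/3) → [143/3, 4, 247/3]
+L2 (α=3/4) → [2249/12, 385/4, 1597/12]
+L3 (α=4/5) → [2869/12, 3857/20, 5533/60]
+L4 (α=7/8) → [10261/96, 7497/160, 68533/480]
+L5 (α=1/2) → [29749/192, 16777/320, 104533/960]
= [155, 52, 109]

(1,1) stack=L1,L2,L3,L4,L5; from [0,0,0]:
after L1 α=1/4: [121/4, 53/2, 53/2]
after L2 α=1/2: [849/8, 163/4, 413/4]
after L3 α=7/8: [13449/64, 919/32, 2093/32]
after L4 α=2/3: [24841/192, 9367/96, 15469/96]
after L5 α=1/2: [53641/384, 31351/192, 30061/192]
= [140, 163, 157]

(3,3) stack=L1,L2,L3,L4,L5; from [0,0,0]:
L1 α=2/3: [292/3, 352/3, 164/3]
L2 α=1/2: [395/3, 242/3, 334/3]
L3 α=1/2: [505/3, 425/6, 347/3]
L4 α=1/4: [132, 497/8, 487/4]
L5 α=1/2: [130, 1641/16, 1059/8]
→ [130, 103, 132]

at x=2,y=3 over L1,L2,L3,L4,L5,L7:
after L1 α=1/3: [143/3, 4, 247/3]
after L2 α=3/4: [2249/12, 385/4, 1597/12]
after L3 α=4/5: [2869/12, 3857/20, 5533/60]
after L4 α=7/8: [10261/96, 7497/160, 68533/480]
after L5 α=1/2: [29749/192, 16777/320, 104533/960]
after L7 α=1/4: [46005/256, 106011/1280, 135893/1280]
→ [180, 83, 106]

(1,3) stack=L1,L2,L3,L4,L5,L7; from [0,0,0]:
L1 α=2/5: [0, 398/5, 454/5]
L2 α=1/2: [72, 1673/10, 697/5]
L3 α=1: [250, 113, 7]
L4 α=1/2: [413/2, 112, 124]
L5 α=1/2: [859/4, 124, 233/2]
L7 α=2/3: [1723/12, 628/3, 797/6]
rounded: [144, 209, 133]


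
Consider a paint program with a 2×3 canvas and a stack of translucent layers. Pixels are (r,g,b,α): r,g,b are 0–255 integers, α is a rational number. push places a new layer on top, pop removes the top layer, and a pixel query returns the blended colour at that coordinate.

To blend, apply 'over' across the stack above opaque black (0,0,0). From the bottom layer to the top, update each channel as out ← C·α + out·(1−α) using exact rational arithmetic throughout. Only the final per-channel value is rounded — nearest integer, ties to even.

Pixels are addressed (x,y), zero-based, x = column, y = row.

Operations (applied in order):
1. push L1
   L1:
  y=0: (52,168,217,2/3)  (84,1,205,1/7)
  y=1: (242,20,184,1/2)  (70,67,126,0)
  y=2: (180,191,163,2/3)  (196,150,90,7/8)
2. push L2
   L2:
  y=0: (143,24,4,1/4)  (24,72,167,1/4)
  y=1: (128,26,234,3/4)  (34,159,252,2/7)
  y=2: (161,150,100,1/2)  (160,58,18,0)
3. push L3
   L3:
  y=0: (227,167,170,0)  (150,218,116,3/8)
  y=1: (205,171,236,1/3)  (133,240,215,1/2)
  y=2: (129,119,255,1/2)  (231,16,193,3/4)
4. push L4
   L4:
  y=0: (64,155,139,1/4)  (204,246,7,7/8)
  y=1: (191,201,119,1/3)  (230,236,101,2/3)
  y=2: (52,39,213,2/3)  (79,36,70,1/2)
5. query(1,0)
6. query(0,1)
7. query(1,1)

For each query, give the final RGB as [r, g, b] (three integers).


query (1,0) [L1,L2,L3,L4] — begin 0,0,0
after L1 α=1/7: [12, 1/7, 205/7]
after L2 α=1/4: [15, 507/28, 446/7]
after L3 α=3/8: [525/8, 20847/224, 2333/28]
after L4 α=7/8: [11949/64, 406575/1792, 3705/224]
rounded: [187, 227, 17]

at x=0,y=1 over L1,L2,L3,L4:
L1 α=1/2: [121, 10, 92]
L2 α=3/4: [505/4, 22, 397/2]
L3 α=1/3: [305/2, 215/3, 211]
L4 α=1/3: [496/3, 1033/9, 541/3]
→ [165, 115, 180]

at x=1,y=1 over L1,L2,L3,L4:
+L1 (α=0) → [0, 0, 0]
+L2 (α=2/7) → [68/7, 318/7, 72]
+L3 (α=1/2) → [999/14, 999/7, 287/2]
+L4 (α=2/3) → [7439/42, 4303/21, 691/6]
→ [177, 205, 115]


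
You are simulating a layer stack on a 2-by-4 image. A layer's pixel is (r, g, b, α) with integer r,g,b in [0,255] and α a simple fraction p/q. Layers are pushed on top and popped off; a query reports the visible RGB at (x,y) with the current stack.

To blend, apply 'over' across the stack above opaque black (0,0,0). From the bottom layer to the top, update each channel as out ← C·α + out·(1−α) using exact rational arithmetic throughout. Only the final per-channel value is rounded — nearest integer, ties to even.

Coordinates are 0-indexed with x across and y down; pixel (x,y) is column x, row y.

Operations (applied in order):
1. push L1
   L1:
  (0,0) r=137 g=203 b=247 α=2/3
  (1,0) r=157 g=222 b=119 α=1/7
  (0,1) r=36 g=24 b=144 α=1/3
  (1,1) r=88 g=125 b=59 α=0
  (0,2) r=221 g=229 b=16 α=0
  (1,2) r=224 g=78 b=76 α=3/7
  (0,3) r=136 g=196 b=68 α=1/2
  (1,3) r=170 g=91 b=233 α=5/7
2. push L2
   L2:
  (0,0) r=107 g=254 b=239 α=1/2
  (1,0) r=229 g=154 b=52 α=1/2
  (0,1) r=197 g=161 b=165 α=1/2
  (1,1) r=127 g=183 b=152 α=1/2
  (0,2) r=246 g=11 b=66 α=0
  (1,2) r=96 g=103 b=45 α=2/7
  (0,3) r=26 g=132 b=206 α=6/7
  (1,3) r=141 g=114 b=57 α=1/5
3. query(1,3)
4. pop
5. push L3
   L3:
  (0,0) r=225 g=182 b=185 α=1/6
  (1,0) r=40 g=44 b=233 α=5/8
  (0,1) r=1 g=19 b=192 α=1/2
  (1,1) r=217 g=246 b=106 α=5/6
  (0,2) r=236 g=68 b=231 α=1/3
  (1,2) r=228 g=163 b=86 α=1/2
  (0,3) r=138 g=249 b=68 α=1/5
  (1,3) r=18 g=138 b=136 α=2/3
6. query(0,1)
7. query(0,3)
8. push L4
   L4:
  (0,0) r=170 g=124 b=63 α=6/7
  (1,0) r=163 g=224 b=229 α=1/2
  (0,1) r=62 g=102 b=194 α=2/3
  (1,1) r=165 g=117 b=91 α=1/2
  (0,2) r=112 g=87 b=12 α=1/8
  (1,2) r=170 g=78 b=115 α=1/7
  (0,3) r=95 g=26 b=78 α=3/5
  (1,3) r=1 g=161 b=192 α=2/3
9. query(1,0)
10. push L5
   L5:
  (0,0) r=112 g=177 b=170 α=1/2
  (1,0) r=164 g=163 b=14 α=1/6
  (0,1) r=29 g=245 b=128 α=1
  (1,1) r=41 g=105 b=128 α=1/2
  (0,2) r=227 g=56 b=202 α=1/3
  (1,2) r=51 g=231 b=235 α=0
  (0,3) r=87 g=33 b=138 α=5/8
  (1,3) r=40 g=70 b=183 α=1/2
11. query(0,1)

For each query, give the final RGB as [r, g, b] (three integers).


query (1,3) [L1,L2] — begin 0,0,0
after L1 α=5/7: [850/7, 65, 1165/7]
after L2 α=1/5: [4387/35, 374/5, 5059/35]
= [125, 75, 145]

query (0,1) [L1,L3] — begin 0,0,0
after L1 α=1/3: [12, 8, 48]
after L3 α=1/2: [13/2, 27/2, 120]
rounded: [6, 14, 120]

(0,3) stack=L1,L3; from [0,0,0]:
L1 α=1/2: [68, 98, 34]
L3 α=1/5: [82, 641/5, 204/5]
→ [82, 128, 41]

(1,0) stack=L1,L3,L4; from [0,0,0]:
after L1 α=1/7: [157/7, 222/7, 17]
after L3 α=5/8: [1871/56, 1103/28, 152]
after L4 α=1/2: [10999/112, 7375/56, 381/2]
= [98, 132, 190]

(0,1) stack=L1,L3,L4,L5; from [0,0,0]:
L1 α=1/3: [12, 8, 48]
L3 α=1/2: [13/2, 27/2, 120]
L4 α=2/3: [87/2, 145/2, 508/3]
L5 α=1: [29, 245, 128]
= [29, 245, 128]


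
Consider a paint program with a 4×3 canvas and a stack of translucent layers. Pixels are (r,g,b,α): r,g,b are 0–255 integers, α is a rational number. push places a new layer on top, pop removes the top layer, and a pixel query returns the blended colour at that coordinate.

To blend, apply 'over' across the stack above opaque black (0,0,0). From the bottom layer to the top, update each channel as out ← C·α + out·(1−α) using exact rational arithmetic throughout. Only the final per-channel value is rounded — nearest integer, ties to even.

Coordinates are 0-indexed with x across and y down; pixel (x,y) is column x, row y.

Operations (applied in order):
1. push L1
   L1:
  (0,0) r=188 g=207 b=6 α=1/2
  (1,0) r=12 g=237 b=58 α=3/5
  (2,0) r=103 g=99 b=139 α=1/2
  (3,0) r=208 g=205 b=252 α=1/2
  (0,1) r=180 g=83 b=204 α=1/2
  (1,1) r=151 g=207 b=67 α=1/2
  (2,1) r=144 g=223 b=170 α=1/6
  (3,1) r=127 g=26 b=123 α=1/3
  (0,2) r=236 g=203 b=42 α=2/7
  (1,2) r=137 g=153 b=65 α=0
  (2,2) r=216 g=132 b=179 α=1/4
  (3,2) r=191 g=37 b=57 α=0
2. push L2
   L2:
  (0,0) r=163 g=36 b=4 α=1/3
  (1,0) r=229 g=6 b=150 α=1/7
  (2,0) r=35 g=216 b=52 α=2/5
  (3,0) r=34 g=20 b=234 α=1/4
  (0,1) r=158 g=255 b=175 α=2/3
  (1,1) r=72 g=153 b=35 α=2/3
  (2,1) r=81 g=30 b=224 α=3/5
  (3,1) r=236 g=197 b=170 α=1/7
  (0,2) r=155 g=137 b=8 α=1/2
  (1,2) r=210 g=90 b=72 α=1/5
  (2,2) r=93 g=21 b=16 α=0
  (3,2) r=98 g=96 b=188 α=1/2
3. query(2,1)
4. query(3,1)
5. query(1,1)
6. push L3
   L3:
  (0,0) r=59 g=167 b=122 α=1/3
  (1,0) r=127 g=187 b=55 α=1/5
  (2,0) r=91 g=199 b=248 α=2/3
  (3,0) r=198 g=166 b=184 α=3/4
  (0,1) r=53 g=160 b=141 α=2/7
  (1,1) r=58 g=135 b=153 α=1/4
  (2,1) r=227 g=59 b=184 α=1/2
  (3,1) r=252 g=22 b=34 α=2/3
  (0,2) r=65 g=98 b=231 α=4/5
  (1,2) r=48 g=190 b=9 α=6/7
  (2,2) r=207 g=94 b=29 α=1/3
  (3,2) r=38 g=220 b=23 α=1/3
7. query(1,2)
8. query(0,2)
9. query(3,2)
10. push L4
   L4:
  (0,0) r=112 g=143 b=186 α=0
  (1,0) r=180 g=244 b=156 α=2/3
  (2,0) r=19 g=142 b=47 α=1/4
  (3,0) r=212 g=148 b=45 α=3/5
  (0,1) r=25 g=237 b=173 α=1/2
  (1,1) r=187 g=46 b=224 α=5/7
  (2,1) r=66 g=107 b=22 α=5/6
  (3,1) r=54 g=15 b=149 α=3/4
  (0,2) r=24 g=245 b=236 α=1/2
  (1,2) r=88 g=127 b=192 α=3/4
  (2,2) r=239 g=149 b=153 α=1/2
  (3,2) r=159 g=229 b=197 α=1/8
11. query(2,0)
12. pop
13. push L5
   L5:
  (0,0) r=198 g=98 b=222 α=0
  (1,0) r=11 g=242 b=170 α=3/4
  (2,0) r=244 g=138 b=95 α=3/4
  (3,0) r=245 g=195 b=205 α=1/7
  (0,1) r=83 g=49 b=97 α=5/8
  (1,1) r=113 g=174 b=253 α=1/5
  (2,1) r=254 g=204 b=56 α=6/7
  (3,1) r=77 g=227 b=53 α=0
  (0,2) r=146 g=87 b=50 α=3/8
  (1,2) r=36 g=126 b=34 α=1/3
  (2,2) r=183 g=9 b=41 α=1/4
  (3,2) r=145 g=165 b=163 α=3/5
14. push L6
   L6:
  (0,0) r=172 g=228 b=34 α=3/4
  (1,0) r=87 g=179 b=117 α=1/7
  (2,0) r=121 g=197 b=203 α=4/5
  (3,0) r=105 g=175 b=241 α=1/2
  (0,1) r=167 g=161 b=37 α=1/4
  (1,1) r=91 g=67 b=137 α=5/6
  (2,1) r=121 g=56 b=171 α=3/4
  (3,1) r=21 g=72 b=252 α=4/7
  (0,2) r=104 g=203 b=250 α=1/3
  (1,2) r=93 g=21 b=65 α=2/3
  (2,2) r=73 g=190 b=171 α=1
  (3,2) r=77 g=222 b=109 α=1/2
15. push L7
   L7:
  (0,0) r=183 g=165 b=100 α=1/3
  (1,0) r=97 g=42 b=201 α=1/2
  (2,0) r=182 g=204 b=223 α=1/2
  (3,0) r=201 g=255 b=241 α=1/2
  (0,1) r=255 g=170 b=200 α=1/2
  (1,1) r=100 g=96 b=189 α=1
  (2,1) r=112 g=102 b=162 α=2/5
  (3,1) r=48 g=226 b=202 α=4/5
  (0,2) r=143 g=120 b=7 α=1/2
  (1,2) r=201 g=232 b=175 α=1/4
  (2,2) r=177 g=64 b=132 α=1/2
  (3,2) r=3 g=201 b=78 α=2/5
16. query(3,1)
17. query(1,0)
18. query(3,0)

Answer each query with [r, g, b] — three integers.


(2,1) stack=L1,L2; from [0,0,0]:
after L1 α=1/6: [24, 223/6, 85/3]
after L2 α=3/5: [291/5, 493/15, 2186/15]
→ [58, 33, 146]

query (3,1) [L1,L2] — begin 0,0,0
+L1 (α=1/3) → [127/3, 26/3, 41]
+L2 (α=1/7) → [70, 249/7, 416/7]
→ [70, 36, 59]

at x=1,y=1 over L1,L2:
L1 α=1/2: [151/2, 207/2, 67/2]
L2 α=2/3: [439/6, 273/2, 69/2]
rounded: [73, 136, 34]

at x=1,y=2 over L1,L2,L3:
+L1 (α=0) → [0, 0, 0]
+L2 (α=1/5) → [42, 18, 72/5]
+L3 (α=6/7) → [330/7, 1158/7, 342/35]
rounded: [47, 165, 10]

query (0,2) [L1,L2,L3] — begin 0,0,0
after L1 α=2/7: [472/7, 58, 12]
after L2 α=1/2: [1557/14, 195/2, 10]
after L3 α=4/5: [5197/70, 979/10, 934/5]
→ [74, 98, 187]

(3,2) stack=L1,L2,L3; from [0,0,0]:
L1 α=0: [0, 0, 0]
L2 α=1/2: [49, 48, 94]
L3 α=1/3: [136/3, 316/3, 211/3]
→ [45, 105, 70]

at x=2,y=0 over L1,L2,L3,L4:
+L1 (α=1/2) → [103/2, 99/2, 139/2]
+L2 (α=2/5) → [449/10, 1161/10, 125/2]
+L3 (α=2/3) → [2269/30, 5141/30, 1117/6]
+L4 (α=1/4) → [2459/40, 6561/40, 1211/8]
rounded: [61, 164, 151]

at x=3,y=1 over L1,L2,L3,L5,L6,L7:
after L1 α=1/3: [127/3, 26/3, 41]
after L2 α=1/7: [70, 249/7, 416/7]
after L3 α=2/3: [574/3, 557/21, 892/21]
after L5 α=0: [574/3, 557/21, 892/21]
after L6 α=4/7: [94, 2573/49, 7948/49]
after L7 α=4/5: [286/5, 46869/245, 9508/49]
= [57, 191, 194]

query (1,0) [L1,L2,L3,L5,L6,L7] — begin 0,0,0
+L1 (α=3/5) → [36/5, 711/5, 174/5]
+L2 (α=1/7) → [1361/35, 4296/35, 1794/35]
+L3 (α=1/5) → [9889/175, 23729/175, 9101/175]
+L5 (α=3/4) → [3916/175, 150779/700, 98351/700]
+L6 (α=1/7) → [38721/1225, 514987/2450, 336003/2450]
+L7 (α=1/2) → [78773/1225, 617887/4900, 828453/4900]
= [64, 126, 169]

query (3,0) [L1,L2,L3,L5,L6,L7] — begin 0,0,0
after L1 α=1/2: [104, 205/2, 126]
after L2 α=1/4: [173/2, 655/8, 153]
after L3 α=3/4: [1361/8, 4639/32, 705/4]
after L5 α=1/7: [5063/28, 17037/112, 2525/14]
after L6 α=1/2: [8003/56, 36637/224, 5899/28]
after L7 α=1/2: [19259/112, 93757/448, 12647/56]
rounded: [172, 209, 226]


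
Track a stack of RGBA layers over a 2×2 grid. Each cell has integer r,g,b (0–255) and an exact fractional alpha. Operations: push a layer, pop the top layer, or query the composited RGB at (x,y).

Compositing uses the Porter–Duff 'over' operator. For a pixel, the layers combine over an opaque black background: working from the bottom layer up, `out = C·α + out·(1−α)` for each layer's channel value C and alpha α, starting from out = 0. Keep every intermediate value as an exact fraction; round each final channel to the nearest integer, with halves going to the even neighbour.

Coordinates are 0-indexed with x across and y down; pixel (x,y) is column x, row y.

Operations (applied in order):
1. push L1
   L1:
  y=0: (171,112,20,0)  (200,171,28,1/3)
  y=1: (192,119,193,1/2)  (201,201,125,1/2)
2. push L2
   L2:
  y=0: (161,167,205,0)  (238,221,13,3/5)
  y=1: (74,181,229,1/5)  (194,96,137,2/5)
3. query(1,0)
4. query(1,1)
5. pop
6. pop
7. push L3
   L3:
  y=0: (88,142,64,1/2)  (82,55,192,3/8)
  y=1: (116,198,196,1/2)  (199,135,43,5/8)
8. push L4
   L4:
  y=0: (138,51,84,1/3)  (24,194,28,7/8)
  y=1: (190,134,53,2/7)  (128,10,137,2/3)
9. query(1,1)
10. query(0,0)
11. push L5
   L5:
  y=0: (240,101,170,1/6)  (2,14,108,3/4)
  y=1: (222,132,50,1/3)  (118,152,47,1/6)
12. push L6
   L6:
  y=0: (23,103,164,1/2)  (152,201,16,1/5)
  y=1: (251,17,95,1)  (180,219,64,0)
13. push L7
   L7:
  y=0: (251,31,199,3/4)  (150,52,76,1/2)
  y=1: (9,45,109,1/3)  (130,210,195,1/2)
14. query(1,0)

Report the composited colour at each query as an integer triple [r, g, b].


at x=1,y=0 over L1,L2:
after L1 α=1/3: [200/3, 57, 28/3]
after L2 α=3/5: [2542/15, 777/5, 173/15]
= [169, 155, 12]

query (1,1) [L1,L2] — begin 0,0,0
L1 α=1/2: [201/2, 201/2, 125/2]
L2 α=2/5: [1379/10, 987/10, 923/10]
= [138, 99, 92]

(1,1) stack=L3,L4; from [0,0,0]:
+L3 (α=5/8) → [995/8, 675/8, 215/8]
+L4 (α=2/3) → [3043/24, 835/24, 2407/24]
→ [127, 35, 100]

(0,0) stack=L3,L4; from [0,0,0]:
L3 α=1/2: [44, 71, 32]
L4 α=1/3: [226/3, 193/3, 148/3]
rounded: [75, 64, 49]

(1,0) stack=L3,L4,L5,L6,L7; from [0,0,0]:
L3 α=3/8: [123/4, 165/8, 72]
L4 α=7/8: [795/32, 11029/64, 67/2]
L5 α=3/4: [987/128, 13717/256, 715/8]
L6 α=1/5: [5851/160, 26581/320, 747/10]
L7 α=1/2: [29851/320, 43221/640, 1507/20]
rounded: [93, 68, 75]


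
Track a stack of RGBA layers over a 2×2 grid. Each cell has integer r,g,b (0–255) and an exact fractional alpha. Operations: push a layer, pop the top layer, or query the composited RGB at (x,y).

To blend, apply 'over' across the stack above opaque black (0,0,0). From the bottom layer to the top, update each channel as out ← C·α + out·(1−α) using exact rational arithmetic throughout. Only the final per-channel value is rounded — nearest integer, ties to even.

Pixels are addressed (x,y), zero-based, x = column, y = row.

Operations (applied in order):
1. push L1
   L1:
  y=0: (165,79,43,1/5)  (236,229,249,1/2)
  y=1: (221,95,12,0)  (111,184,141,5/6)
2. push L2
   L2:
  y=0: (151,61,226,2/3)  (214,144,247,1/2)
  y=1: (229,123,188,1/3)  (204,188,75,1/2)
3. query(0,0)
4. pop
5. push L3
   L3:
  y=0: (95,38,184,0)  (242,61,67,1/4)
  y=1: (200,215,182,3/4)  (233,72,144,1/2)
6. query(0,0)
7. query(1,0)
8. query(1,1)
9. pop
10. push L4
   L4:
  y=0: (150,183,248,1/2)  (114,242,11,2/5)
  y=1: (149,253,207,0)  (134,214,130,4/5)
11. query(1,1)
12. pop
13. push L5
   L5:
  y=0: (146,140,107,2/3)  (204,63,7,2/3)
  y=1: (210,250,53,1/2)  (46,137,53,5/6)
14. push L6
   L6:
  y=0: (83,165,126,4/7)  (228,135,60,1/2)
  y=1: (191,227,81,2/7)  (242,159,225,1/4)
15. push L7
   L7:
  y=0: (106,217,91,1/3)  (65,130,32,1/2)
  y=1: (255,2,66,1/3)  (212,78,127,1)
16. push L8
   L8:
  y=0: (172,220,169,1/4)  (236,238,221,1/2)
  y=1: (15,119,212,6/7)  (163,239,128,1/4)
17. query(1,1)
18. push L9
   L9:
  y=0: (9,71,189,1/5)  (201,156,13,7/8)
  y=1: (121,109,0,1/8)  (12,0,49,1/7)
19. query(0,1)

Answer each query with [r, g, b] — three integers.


at x=0,y=0 over L1,L2:
after L1 α=1/5: [33, 79/5, 43/5]
after L2 α=2/3: [335/3, 689/15, 2303/15]
→ [112, 46, 154]

query (0,0) [L1,L3] — begin 0,0,0
after L1 α=1/5: [33, 79/5, 43/5]
after L3 α=0: [33, 79/5, 43/5]
→ [33, 16, 9]

(1,0) stack=L1,L3; from [0,0,0]:
L1 α=1/2: [118, 229/2, 249/2]
L3 α=1/4: [149, 809/8, 881/8]
= [149, 101, 110]

at x=1,y=1 over L1,L3:
+L1 (α=5/6) → [185/2, 460/3, 235/2]
+L3 (α=1/2) → [651/4, 338/3, 523/4]
→ [163, 113, 131]

query (1,1) [L1,L4] — begin 0,0,0
L1 α=5/6: [185/2, 460/3, 235/2]
L4 α=4/5: [1257/10, 3028/15, 255/2]
rounded: [126, 202, 128]

query (1,1) [L1,L5,L6,L7,L8] — begin 0,0,0
after L1 α=5/6: [185/2, 460/3, 235/2]
after L5 α=5/6: [215/4, 2515/18, 255/4]
after L6 α=1/4: [1613/16, 3469/24, 1665/16]
after L7 α=1: [212, 78, 127]
after L8 α=1/4: [799/4, 473/4, 509/4]
rounded: [200, 118, 127]

query (0,1) [L1,L5,L6,L7,L8,L9] — begin 0,0,0
+L1 (α=0) → [0, 0, 0]
+L5 (α=1/2) → [105, 125, 53/2]
+L6 (α=2/7) → [907/7, 1079/7, 589/14]
+L7 (α=1/3) → [3599/21, 724/7, 1051/21]
+L8 (α=6/7) → [5489/147, 5722/49, 27763/147]
+L9 (α=1/8) → [4015/84, 6485/56, 27763/168]
= [48, 116, 165]
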